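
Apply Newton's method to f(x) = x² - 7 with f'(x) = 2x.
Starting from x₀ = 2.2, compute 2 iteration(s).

f(x) = x² - 7
f'(x) = 2x
x₀ = 2.2

Newton-Raphson formula: x_{n+1} = x_n - f(x_n)/f'(x_n)

Iteration 1:
  f(2.200000) = -2.160000
  f'(2.200000) = 4.400000
  x_1 = 2.200000 - (-2.160000)/4.400000 = 2.690909
Iteration 2:
  f(2.690909) = 0.240992
  f'(2.690909) = 5.381818
  x_2 = 2.690909 - 0.240992/5.381818 = 2.646130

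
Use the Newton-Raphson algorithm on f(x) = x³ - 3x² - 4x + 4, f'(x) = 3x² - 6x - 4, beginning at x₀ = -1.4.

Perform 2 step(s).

f(x) = x³ - 3x² - 4x + 4
f'(x) = 3x² - 6x - 4
x₀ = -1.4

Newton-Raphson formula: x_{n+1} = x_n - f(x_n)/f'(x_n)

Iteration 1:
  f(-1.400000) = 0.976000
  f'(-1.400000) = 10.280000
  x_1 = -1.400000 - 0.976000/10.280000 = -1.494942
Iteration 2:
  f(-1.494942) = -0.065756
  f'(-1.494942) = 11.674201
  x_2 = -1.494942 - (-0.065756)/11.674201 = -1.489309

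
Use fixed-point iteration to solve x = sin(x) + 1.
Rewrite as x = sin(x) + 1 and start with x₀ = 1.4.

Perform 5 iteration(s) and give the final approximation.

Equation: x = sin(x) + 1
Fixed-point form: x = sin(x) + 1
x₀ = 1.4

x_1 = g(1.400000) = 1.985450
x_2 = g(1.985450) = 1.915256
x_3 = g(1.915256) = 1.941258
x_4 = g(1.941258) = 1.932160
x_5 = g(1.932160) = 1.935415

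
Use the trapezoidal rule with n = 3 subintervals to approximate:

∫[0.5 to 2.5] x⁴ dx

f(x) = x⁴
a = 0.5, b = 2.5, n = 3
h = (b - a)/n = 0.666667

Trapezoidal rule: (h/2)[f(x₀) + 2f(x₁) + 2f(x₂) + ... + f(xₙ)]

x_0 = 0.5000, f(x_0) = 0.062500, coefficient = 1
x_1 = 1.1667, f(x_1) = 1.852623, coefficient = 2
x_2 = 1.8333, f(x_2) = 11.297068, coefficient = 2
x_3 = 2.5000, f(x_3) = 39.062500, coefficient = 1

I ≈ (0.666667/2) × 65.424383 = 21.808128
Exact value: 19.525000
Error: 2.283128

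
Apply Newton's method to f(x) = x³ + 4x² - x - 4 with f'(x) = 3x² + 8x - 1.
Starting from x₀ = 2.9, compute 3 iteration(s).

f(x) = x³ + 4x² - x - 4
f'(x) = 3x² + 8x - 1
x₀ = 2.9

Newton-Raphson formula: x_{n+1} = x_n - f(x_n)/f'(x_n)

Iteration 1:
  f(2.900000) = 51.129000
  f'(2.900000) = 47.430000
  x_1 = 2.900000 - 51.129000/47.430000 = 1.822011
Iteration 2:
  f(1.822011) = 13.505468
  f'(1.822011) = 23.535268
  x_2 = 1.822011 - 13.505468/23.535268 = 1.248172
Iteration 3:
  f(1.248172) = 2.928127
  f'(1.248172) = 13.659173
  x_3 = 1.248172 - 2.928127/13.659173 = 1.033801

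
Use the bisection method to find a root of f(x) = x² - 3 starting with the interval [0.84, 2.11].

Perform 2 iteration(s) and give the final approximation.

f(x) = x² - 3
Initial interval: [0.84, 2.11]

Iteration 1:
  c_1 = (0.840000 + 2.110000)/2 = 1.475000
  f(c_1) = f(1.475000) = -0.824375
  f(a) × f(c) ≥ 0, new interval: [1.475000, 2.110000]
Iteration 2:
  c_2 = (1.475000 + 2.110000)/2 = 1.792500
  f(c_2) = f(1.792500) = 0.213056
  f(a) × f(c) < 0, new interval: [1.475000, 1.792500]

After 2 iteration(s), the approximation is c_2 = 1.792500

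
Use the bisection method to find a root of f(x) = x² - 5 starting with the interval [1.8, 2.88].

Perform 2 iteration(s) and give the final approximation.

f(x) = x² - 5
Initial interval: [1.8, 2.88]

Iteration 1:
  c_1 = (1.800000 + 2.880000)/2 = 2.340000
  f(c_1) = f(2.340000) = 0.475600
  f(a) × f(c) < 0, new interval: [1.800000, 2.340000]
Iteration 2:
  c_2 = (1.800000 + 2.340000)/2 = 2.070000
  f(c_2) = f(2.070000) = -0.715100
  f(a) × f(c) ≥ 0, new interval: [2.070000, 2.340000]

After 2 iteration(s), the approximation is c_2 = 2.070000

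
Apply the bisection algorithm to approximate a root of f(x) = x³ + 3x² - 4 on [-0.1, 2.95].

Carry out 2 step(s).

f(x) = x³ + 3x² - 4
Initial interval: [-0.1, 2.95]

Iteration 1:
  c_1 = (-0.100000 + 2.950000)/2 = 1.425000
  f(c_1) = f(1.425000) = 4.985516
  f(a) × f(c) < 0, new interval: [-0.100000, 1.425000]
Iteration 2:
  c_2 = (-0.100000 + 1.425000)/2 = 0.662500
  f(c_2) = f(0.662500) = -2.392506
  f(a) × f(c) ≥ 0, new interval: [0.662500, 1.425000]

After 2 iteration(s), the approximation is c_2 = 0.662500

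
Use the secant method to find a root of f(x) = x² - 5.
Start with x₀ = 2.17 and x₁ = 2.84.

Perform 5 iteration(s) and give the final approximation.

f(x) = x² - 5
x₀ = 2.17, x₁ = 2.84

Secant formula: x_{n+1} = x_n - f(x_n)(x_n - x_{n-1})/(f(x_n) - f(x_{n-1}))

Iteration 1:
  f(2.170000) = -0.291100
  f(2.840000) = 3.065600
  x_2 = 2.840000 - 3.065600×(2.840000 - 2.170000)/(3.065600 - (-0.291100))
       = 2.228104
Iteration 2:
  f(2.840000) = 3.065600
  f(2.228104) = -0.035553
  x_3 = 2.228104 - (-0.035553)×(2.228104 - 2.840000)/(-0.035553 - 3.065600)
       = 2.235119
Iteration 3:
  f(2.228104) = -0.035553
  f(2.235119) = -0.004243
  x_4 = 2.235119 - (-0.004243)×(2.235119 - 2.228104)/(-0.004243 - (-0.035553))
       = 2.236070
Iteration 4:
  f(2.235119) = -0.004243
  f(2.236070) = 0.000008
  x_5 = 2.236070 - 0.000008×(2.236070 - 2.235119)/(0.000008 - (-0.004243))
       = 2.236068
Iteration 5:
  f(2.236070) = 0.000008
  f(2.236068) = 0.000000
  x_6 = 2.236068 - 0.000000×(2.236068 - 2.236070)/(0.000000 - 0.000008)
       = 2.236068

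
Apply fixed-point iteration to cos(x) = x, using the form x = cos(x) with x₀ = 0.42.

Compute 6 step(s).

Equation: cos(x) = x
Fixed-point form: x = cos(x)
x₀ = 0.42

x_1 = g(0.420000) = 0.913089
x_2 = g(0.913089) = 0.611304
x_3 = g(0.611304) = 0.818900
x_4 = g(0.818900) = 0.683025
x_5 = g(0.683025) = 0.775667
x_6 = g(0.775667) = 0.713954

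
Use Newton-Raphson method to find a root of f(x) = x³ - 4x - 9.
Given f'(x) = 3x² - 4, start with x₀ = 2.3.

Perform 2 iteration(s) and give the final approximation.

f(x) = x³ - 4x - 9
f'(x) = 3x² - 4
x₀ = 2.3

Newton-Raphson formula: x_{n+1} = x_n - f(x_n)/f'(x_n)

Iteration 1:
  f(2.300000) = -6.033000
  f'(2.300000) = 11.870000
  x_1 = 2.300000 - (-6.033000)/11.870000 = 2.808256
Iteration 2:
  f(2.808256) = 1.913732
  f'(2.808256) = 19.658907
  x_2 = 2.808256 - 1.913732/19.658907 = 2.710909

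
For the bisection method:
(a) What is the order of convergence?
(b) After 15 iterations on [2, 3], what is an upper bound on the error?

(a) Bisection has linear (order 1) convergence; the error is halved each step.

(b) Error bound = (b-a)/2^n = (3 - 2)/2^{15}
    = 1/2^{15}

(a) 1 (linear); (b) error ≤ 3.05e-05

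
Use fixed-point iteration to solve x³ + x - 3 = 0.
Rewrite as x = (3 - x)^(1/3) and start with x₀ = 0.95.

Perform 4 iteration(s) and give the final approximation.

Equation: x³ + x - 3 = 0
Fixed-point form: x = (3 - x)^(1/3)
x₀ = 0.95

x_1 = g(0.950000) = 1.270334
x_2 = g(1.270334) = 1.200386
x_3 = g(1.200386) = 1.216354
x_4 = g(1.216354) = 1.212745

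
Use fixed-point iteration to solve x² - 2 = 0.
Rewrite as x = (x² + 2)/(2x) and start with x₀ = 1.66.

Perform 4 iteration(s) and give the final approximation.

Equation: x² - 2 = 0
Fixed-point form: x = (x² + 2)/(2x)
x₀ = 1.66

x_1 = g(1.660000) = 1.432410
x_2 = g(1.432410) = 1.414329
x_3 = g(1.414329) = 1.414214
x_4 = g(1.414214) = 1.414214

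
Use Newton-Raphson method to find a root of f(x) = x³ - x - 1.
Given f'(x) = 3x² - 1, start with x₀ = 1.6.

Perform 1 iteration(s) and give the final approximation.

f(x) = x³ - x - 1
f'(x) = 3x² - 1
x₀ = 1.6

Newton-Raphson formula: x_{n+1} = x_n - f(x_n)/f'(x_n)

Iteration 1:
  f(1.600000) = 1.496000
  f'(1.600000) = 6.680000
  x_1 = 1.600000 - 1.496000/6.680000 = 1.376048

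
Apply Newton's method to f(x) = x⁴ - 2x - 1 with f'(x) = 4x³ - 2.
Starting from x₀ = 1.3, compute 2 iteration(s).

f(x) = x⁴ - 2x - 1
f'(x) = 4x³ - 2
x₀ = 1.3

Newton-Raphson formula: x_{n+1} = x_n - f(x_n)/f'(x_n)

Iteration 1:
  f(1.300000) = -0.743900
  f'(1.300000) = 6.788000
  x_1 = 1.300000 - (-0.743900)/6.788000 = 1.409590
Iteration 2:
  f(1.409590) = 0.128771
  f'(1.409590) = 9.203116
  x_2 = 1.409590 - 0.128771/9.203116 = 1.395598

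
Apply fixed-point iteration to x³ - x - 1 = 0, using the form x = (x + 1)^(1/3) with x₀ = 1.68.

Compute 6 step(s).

Equation: x³ - x - 1 = 0
Fixed-point form: x = (x + 1)^(1/3)
x₀ = 1.68

x_1 = g(1.680000) = 1.389030
x_2 = g(1.389030) = 1.336823
x_3 = g(1.336823) = 1.327013
x_4 = g(1.327013) = 1.325154
x_5 = g(1.325154) = 1.324801
x_6 = g(1.324801) = 1.324734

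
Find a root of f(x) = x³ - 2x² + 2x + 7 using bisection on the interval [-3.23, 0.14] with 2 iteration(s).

f(x) = x³ - 2x² + 2x + 7
Initial interval: [-3.23, 0.14]

Iteration 1:
  c_1 = (-3.230000 + 0.140000)/2 = -1.545000
  f(c_1) = f(-1.545000) = -4.552004
  f(a) × f(c) ≥ 0, new interval: [-1.545000, 0.140000]
Iteration 2:
  c_2 = (-1.545000 + 0.140000)/2 = -0.702500
  f(c_2) = f(-0.702500) = 4.261299
  f(a) × f(c) < 0, new interval: [-1.545000, -0.702500]

After 2 iteration(s), the approximation is c_2 = -0.702500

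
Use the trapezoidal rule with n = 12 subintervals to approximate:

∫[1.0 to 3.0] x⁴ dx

f(x) = x⁴
a = 1.0, b = 3.0, n = 12
h = (b - a)/n = 0.166667

Trapezoidal rule: (h/2)[f(x₀) + 2f(x₁) + 2f(x₂) + ... + f(xₙ)]

x_0 = 1.0000, f(x_0) = 1.000000, coefficient = 1
x_1 = 1.1667, f(x_1) = 1.852623, coefficient = 2
x_2 = 1.3333, f(x_2) = 3.160494, coefficient = 2
x_3 = 1.5000, f(x_3) = 5.062500, coefficient = 2
x_4 = 1.6667, f(x_4) = 7.716049, coefficient = 2
x_5 = 1.8333, f(x_5) = 11.297068, coefficient = 2
x_6 = 2.0000, f(x_6) = 16.000000, coefficient = 2
x_7 = 2.1667, f(x_7) = 22.037809, coefficient = 2
x_8 = 2.3333, f(x_8) = 29.641975, coefficient = 2
x_9 = 2.5000, f(x_9) = 39.062500, coefficient = 2
x_10 = 2.6667, f(x_10) = 50.567901, coefficient = 2
x_11 = 2.8333, f(x_11) = 64.445216, coefficient = 2
x_12 = 3.0000, f(x_12) = 81.000000, coefficient = 1

I ≈ (0.166667/2) × 583.688272 = 48.640689
Exact value: 48.400000
Error: 0.240689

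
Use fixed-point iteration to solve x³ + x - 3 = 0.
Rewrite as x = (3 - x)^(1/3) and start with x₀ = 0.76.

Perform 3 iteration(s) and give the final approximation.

Equation: x³ + x - 3 = 0
Fixed-point form: x = (3 - x)^(1/3)
x₀ = 0.76

x_1 = g(0.760000) = 1.308427
x_2 = g(1.308427) = 1.191508
x_3 = g(1.191508) = 1.218350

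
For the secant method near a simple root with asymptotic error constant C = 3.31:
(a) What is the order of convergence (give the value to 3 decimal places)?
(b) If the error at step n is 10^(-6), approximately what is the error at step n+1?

(a) Secant method has superlinear convergence with order φ = (1+√5)/2 ≈ 1.618.
    This means |e_{n+1}| ≈ C|e_n|^1.618.

(b) With |e_n| = 10^(-6) and C = 3.31:
    |e_{n+1}| ≈ 3.31 × (10^(-6))^1.618 = 3.31 × 10^(-9.71)

(a) ≈ 1.618 (golden ratio); (b) |e_{n+1}| ≈ 6.481e-10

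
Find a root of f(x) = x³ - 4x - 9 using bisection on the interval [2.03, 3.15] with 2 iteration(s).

f(x) = x³ - 4x - 9
Initial interval: [2.03, 3.15]

Iteration 1:
  c_1 = (2.030000 + 3.150000)/2 = 2.590000
  f(c_1) = f(2.590000) = -1.986021
  f(a) × f(c) ≥ 0, new interval: [2.590000, 3.150000]
Iteration 2:
  c_2 = (2.590000 + 3.150000)/2 = 2.870000
  f(c_2) = f(2.870000) = 3.159903
  f(a) × f(c) < 0, new interval: [2.590000, 2.870000]

After 2 iteration(s), the approximation is c_2 = 2.870000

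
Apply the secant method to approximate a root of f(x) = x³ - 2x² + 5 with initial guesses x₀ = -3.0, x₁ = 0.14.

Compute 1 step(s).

f(x) = x³ - 2x² + 5
x₀ = -3.0, x₁ = 0.14

Secant formula: x_{n+1} = x_n - f(x_n)(x_n - x_{n-1})/(f(x_n) - f(x_{n-1}))

Iteration 1:
  f(-3.000000) = -40.000000
  f(0.140000) = 4.963544
  x_2 = 0.140000 - 4.963544×(0.140000 - (-3.000000))/(4.963544 - (-40.000000))
       = -0.206626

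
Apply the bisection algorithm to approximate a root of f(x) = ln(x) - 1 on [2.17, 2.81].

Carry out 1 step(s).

f(x) = ln(x) - 1
Initial interval: [2.17, 2.81]

Iteration 1:
  c_1 = (2.170000 + 2.810000)/2 = 2.490000
  f(c_1) = f(2.490000) = -0.087717
  f(a) × f(c) ≥ 0, new interval: [2.490000, 2.810000]

After 1 iteration(s), the approximation is c_1 = 2.490000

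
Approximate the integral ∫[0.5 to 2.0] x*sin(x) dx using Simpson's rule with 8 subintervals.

f(x) = x*sin(x)
a = 0.5, b = 2.0, n = 8
h = (b - a)/n = 0.187500

Simpson's rule: (h/3)[f(x₀) + 4f(x₁) + 2f(x₂) + ... + f(xₙ)]

x_0 = 0.5000, f(x_0) = 0.239713, coefficient = 1
x_1 = 0.6875, f(x_1) = 0.436292, coefficient = 4
x_2 = 0.8750, f(x_2) = 0.671601, coefficient = 2
x_3 = 1.0625, f(x_3) = 0.928173, coefficient = 4
x_4 = 1.2500, f(x_4) = 1.186231, coefficient = 2
x_5 = 1.4375, f(x_5) = 1.424748, coefficient = 4
x_6 = 1.6250, f(x_6) = 1.622613, coefficient = 2
x_7 = 1.8125, f(x_7) = 1.759814, coefficient = 4
x_8 = 2.0000, f(x_8) = 1.818595, coefficient = 1

I ≈ (0.187500/3) × 27.215307 = 1.700957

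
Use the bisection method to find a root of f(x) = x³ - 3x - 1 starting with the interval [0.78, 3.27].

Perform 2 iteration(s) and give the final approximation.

f(x) = x³ - 3x - 1
Initial interval: [0.78, 3.27]

Iteration 1:
  c_1 = (0.780000 + 3.270000)/2 = 2.025000
  f(c_1) = f(2.025000) = 1.228766
  f(a) × f(c) < 0, new interval: [0.780000, 2.025000]
Iteration 2:
  c_2 = (0.780000 + 2.025000)/2 = 1.402500
  f(c_2) = f(1.402500) = -2.448774
  f(a) × f(c) ≥ 0, new interval: [1.402500, 2.025000]

After 2 iteration(s), the approximation is c_2 = 1.402500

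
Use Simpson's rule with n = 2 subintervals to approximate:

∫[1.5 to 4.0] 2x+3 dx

f(x) = 2x+3
a = 1.5, b = 4.0, n = 2
h = (b - a)/n = 1.250000

Simpson's rule: (h/3)[f(x₀) + 4f(x₁) + 2f(x₂) + ... + f(xₙ)]

x_0 = 1.5000, f(x_0) = 6.000000, coefficient = 1
x_1 = 2.7500, f(x_1) = 8.500000, coefficient = 4
x_2 = 4.0000, f(x_2) = 11.000000, coefficient = 1

I ≈ (1.250000/3) × 51.000000 = 21.250000
Exact value: 21.250000
Error: 0.000000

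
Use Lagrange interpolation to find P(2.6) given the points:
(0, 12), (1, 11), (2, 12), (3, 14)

Lagrange interpolation formula:
P(x) = Σ yᵢ × Lᵢ(x)
where Lᵢ(x) = Π_{j≠i} (x - xⱼ)/(xᵢ - xⱼ)

L_0(2.6) = (2.6 - 1)/(0 - 1) × (2.6 - 2)/(0 - 2) × (2.6 - 3)/(0 - 3) = 0.064000
L_1(2.6) = (2.6 - 0)/(1 - 0) × (2.6 - 2)/(1 - 2) × (2.6 - 3)/(1 - 3) = -0.312000
L_2(2.6) = (2.6 - 0)/(2 - 0) × (2.6 - 1)/(2 - 1) × (2.6 - 3)/(2 - 3) = 0.832000
L_3(2.6) = (2.6 - 0)/(3 - 0) × (2.6 - 1)/(3 - 1) × (2.6 - 2)/(3 - 2) = 0.416000

P(2.6) = 12×L_0(2.6) + 11×L_1(2.6) + 12×L_2(2.6) + 14×L_3(2.6)
P(2.6) = 13.144000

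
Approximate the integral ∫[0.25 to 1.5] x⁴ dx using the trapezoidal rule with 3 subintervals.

f(x) = x⁴
a = 0.25, b = 1.5, n = 3
h = (b - a)/n = 0.416667

Trapezoidal rule: (h/2)[f(x₀) + 2f(x₁) + 2f(x₂) + ... + f(xₙ)]

x_0 = 0.2500, f(x_0) = 0.003906, coefficient = 1
x_1 = 0.6667, f(x_1) = 0.197531, coefficient = 2
x_2 = 1.0833, f(x_2) = 1.377363, coefficient = 2
x_3 = 1.5000, f(x_3) = 5.062500, coefficient = 1

I ≈ (0.416667/2) × 8.216194 = 1.711707
Exact value: 1.518555
Error: 0.193152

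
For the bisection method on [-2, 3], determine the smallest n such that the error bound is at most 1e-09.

We need (b-a)/2^n ≤ 1e-09
(3 - (-2))/2^n ≤ 1e-09
5/2^n ≤ 1e-09
2^n ≥ 5000000000
n ≥ log₂(5000000000) = 32.22
n ≥ 33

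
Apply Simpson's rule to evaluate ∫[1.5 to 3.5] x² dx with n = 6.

f(x) = x²
a = 1.5, b = 3.5, n = 6
h = (b - a)/n = 0.333333

Simpson's rule: (h/3)[f(x₀) + 4f(x₁) + 2f(x₂) + ... + f(xₙ)]

x_0 = 1.5000, f(x_0) = 2.250000, coefficient = 1
x_1 = 1.8333, f(x_1) = 3.361111, coefficient = 4
x_2 = 2.1667, f(x_2) = 4.694444, coefficient = 2
x_3 = 2.5000, f(x_3) = 6.250000, coefficient = 4
x_4 = 2.8333, f(x_4) = 8.027778, coefficient = 2
x_5 = 3.1667, f(x_5) = 10.027778, coefficient = 4
x_6 = 3.5000, f(x_6) = 12.250000, coefficient = 1

I ≈ (0.333333/3) × 118.500000 = 13.166667
Exact value: 13.166667
Error: 0.000000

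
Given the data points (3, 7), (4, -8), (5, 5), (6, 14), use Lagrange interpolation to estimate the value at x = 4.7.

Lagrange interpolation formula:
P(x) = Σ yᵢ × Lᵢ(x)
where Lᵢ(x) = Π_{j≠i} (x - xⱼ)/(xᵢ - xⱼ)

L_0(4.7) = (4.7 - 4)/(3 - 4) × (4.7 - 5)/(3 - 5) × (4.7 - 6)/(3 - 6) = -0.045500
L_1(4.7) = (4.7 - 3)/(4 - 3) × (4.7 - 5)/(4 - 5) × (4.7 - 6)/(4 - 6) = 0.331500
L_2(4.7) = (4.7 - 3)/(5 - 3) × (4.7 - 4)/(5 - 4) × (4.7 - 6)/(5 - 6) = 0.773500
L_3(4.7) = (4.7 - 3)/(6 - 3) × (4.7 - 4)/(6 - 4) × (4.7 - 5)/(6 - 5) = -0.059500

P(4.7) = 7×L_0(4.7) + (-8)×L_1(4.7) + 5×L_2(4.7) + 14×L_3(4.7)
P(4.7) = 0.064000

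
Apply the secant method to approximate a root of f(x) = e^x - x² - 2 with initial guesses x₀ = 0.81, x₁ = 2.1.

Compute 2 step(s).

f(x) = e^x - x² - 2
x₀ = 0.81, x₁ = 2.1

Secant formula: x_{n+1} = x_n - f(x_n)(x_n - x_{n-1})/(f(x_n) - f(x_{n-1}))

Iteration 1:
  f(0.810000) = -0.408192
  f(2.100000) = 1.756170
  x_2 = 2.100000 - 1.756170×(2.100000 - 0.810000)/(1.756170 - (-0.408192))
       = 1.053290
Iteration 2:
  f(2.100000) = 1.756170
  f(1.053290) = -0.242352
  x_3 = 1.053290 - (-0.242352)×(1.053290 - 2.100000)/(-0.242352 - 1.756170)
       = 1.180220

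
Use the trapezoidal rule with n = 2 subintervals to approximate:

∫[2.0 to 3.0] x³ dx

f(x) = x³
a = 2.0, b = 3.0, n = 2
h = (b - a)/n = 0.500000

Trapezoidal rule: (h/2)[f(x₀) + 2f(x₁) + 2f(x₂) + ... + f(xₙ)]

x_0 = 2.0000, f(x_0) = 8.000000, coefficient = 1
x_1 = 2.5000, f(x_1) = 15.625000, coefficient = 2
x_2 = 3.0000, f(x_2) = 27.000000, coefficient = 1

I ≈ (0.500000/2) × 66.250000 = 16.562500
Exact value: 16.250000
Error: 0.312500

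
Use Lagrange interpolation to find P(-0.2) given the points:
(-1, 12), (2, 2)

Lagrange interpolation formula:
P(x) = Σ yᵢ × Lᵢ(x)
where Lᵢ(x) = Π_{j≠i} (x - xⱼ)/(xᵢ - xⱼ)

L_0(-0.2) = (-0.2 - 2)/(-1 - 2) = 0.733333
L_1(-0.2) = (-0.2 - (-1))/(2 - (-1)) = 0.266667

P(-0.2) = 12×L_0(-0.2) + 2×L_1(-0.2)
P(-0.2) = 9.333333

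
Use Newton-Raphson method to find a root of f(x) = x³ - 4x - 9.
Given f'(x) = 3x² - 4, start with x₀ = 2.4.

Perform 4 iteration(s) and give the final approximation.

f(x) = x³ - 4x - 9
f'(x) = 3x² - 4
x₀ = 2.4

Newton-Raphson formula: x_{n+1} = x_n - f(x_n)/f'(x_n)

Iteration 1:
  f(2.400000) = -4.776000
  f'(2.400000) = 13.280000
  x_1 = 2.400000 - (-4.776000)/13.280000 = 2.759639
Iteration 2:
  f(2.759639) = 0.977763
  f'(2.759639) = 18.846815
  x_2 = 2.759639 - 0.977763/18.846815 = 2.707759
Iteration 3:
  f(2.707759) = 0.022143
  f'(2.707759) = 17.995878
  x_3 = 2.707759 - 0.022143/17.995878 = 2.706529
Iteration 4:
  f(2.706529) = 0.000012
  f'(2.706529) = 17.975892
  x_4 = 2.706529 - 0.000012/17.975892 = 2.706528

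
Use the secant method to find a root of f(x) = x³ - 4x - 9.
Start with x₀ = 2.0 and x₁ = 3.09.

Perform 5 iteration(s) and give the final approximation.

f(x) = x³ - 4x - 9
x₀ = 2.0, x₁ = 3.09

Secant formula: x_{n+1} = x_n - f(x_n)(x_n - x_{n-1})/(f(x_n) - f(x_{n-1}))

Iteration 1:
  f(2.000000) = -9.000000
  f(3.090000) = 8.143629
  x_2 = 3.090000 - 8.143629×(3.090000 - 2.000000)/(8.143629 - (-9.000000))
       = 2.572224
Iteration 2:
  f(3.090000) = 8.143629
  f(2.572224) = -2.270193
  x_3 = 2.572224 - (-2.270193)×(2.572224 - 3.090000)/(-2.270193 - 8.143629)
       = 2.685098
Iteration 3:
  f(2.572224) = -2.270193
  f(2.685098) = -0.381497
  x_4 = 2.685098 - (-0.381497)×(2.685098 - 2.572224)/(-0.381497 - (-2.270193))
       = 2.707898
Iteration 4:
  f(2.685098) = -0.381497
  f(2.707898) = 0.024639
  x_5 = 2.707898 - 0.024639×(2.707898 - 2.685098)/(0.024639 - (-0.381497))
       = 2.706515
Iteration 5:
  f(2.707898) = 0.024639
  f(2.706515) = -0.000240
  x_6 = 2.706515 - (-0.000240)×(2.706515 - 2.707898)/(-0.000240 - 0.024639)
       = 2.706528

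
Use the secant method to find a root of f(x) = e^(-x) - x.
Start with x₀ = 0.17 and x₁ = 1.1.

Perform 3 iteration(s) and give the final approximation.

f(x) = e^(-x) - x
x₀ = 0.17, x₁ = 1.1

Secant formula: x_{n+1} = x_n - f(x_n)(x_n - x_{n-1})/(f(x_n) - f(x_{n-1}))

Iteration 1:
  f(0.170000) = 0.673665
  f(1.100000) = -0.767129
  x_2 = 1.100000 - (-0.767129)×(1.100000 - 0.170000)/(-0.767129 - 0.673665)
       = 0.604836
Iteration 2:
  f(1.100000) = -0.767129
  f(0.604836) = -0.058671
  x_3 = 0.604836 - (-0.058671)×(0.604836 - 1.100000)/(-0.058671 - (-0.767129))
       = 0.563828
Iteration 3:
  f(0.604836) = -0.058671
  f(0.563828) = 0.005198
  x_4 = 0.563828 - 0.005198×(0.563828 - 0.604836)/(0.005198 - (-0.058671))
       = 0.567166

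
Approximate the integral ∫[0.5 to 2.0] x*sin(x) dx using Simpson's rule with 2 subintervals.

f(x) = x*sin(x)
a = 0.5, b = 2.0, n = 2
h = (b - a)/n = 0.750000

Simpson's rule: (h/3)[f(x₀) + 4f(x₁) + 2f(x₂) + ... + f(xₙ)]

x_0 = 0.5000, f(x_0) = 0.239713, coefficient = 1
x_1 = 1.2500, f(x_1) = 1.186231, coefficient = 4
x_2 = 2.0000, f(x_2) = 1.818595, coefficient = 1

I ≈ (0.750000/3) × 6.803231 = 1.700808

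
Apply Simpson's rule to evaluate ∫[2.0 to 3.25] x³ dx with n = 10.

f(x) = x³
a = 2.0, b = 3.25, n = 10
h = (b - a)/n = 0.125000

Simpson's rule: (h/3)[f(x₀) + 4f(x₁) + 2f(x₂) + ... + f(xₙ)]

x_0 = 2.0000, f(x_0) = 8.000000, coefficient = 1
x_1 = 2.1250, f(x_1) = 9.595703, coefficient = 4
x_2 = 2.2500, f(x_2) = 11.390625, coefficient = 2
x_3 = 2.3750, f(x_3) = 13.396484, coefficient = 4
x_4 = 2.5000, f(x_4) = 15.625000, coefficient = 2
x_5 = 2.6250, f(x_5) = 18.087891, coefficient = 4
x_6 = 2.7500, f(x_6) = 20.796875, coefficient = 2
x_7 = 2.8750, f(x_7) = 23.763672, coefficient = 4
x_8 = 3.0000, f(x_8) = 27.000000, coefficient = 2
x_9 = 3.1250, f(x_9) = 30.517578, coefficient = 4
x_10 = 3.2500, f(x_10) = 34.328125, coefficient = 1

I ≈ (0.125000/3) × 573.398438 = 23.891602
Exact value: 23.891602
Error: 0.000000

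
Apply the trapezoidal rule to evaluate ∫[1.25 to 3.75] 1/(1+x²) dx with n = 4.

f(x) = 1/(1+x²)
a = 1.25, b = 3.75, n = 4
h = (b - a)/n = 0.625000

Trapezoidal rule: (h/2)[f(x₀) + 2f(x₁) + 2f(x₂) + ... + f(xₙ)]

x_0 = 1.2500, f(x_0) = 0.390244, coefficient = 1
x_1 = 1.8750, f(x_1) = 0.221453, coefficient = 2
x_2 = 2.5000, f(x_2) = 0.137931, coefficient = 2
x_3 = 3.1250, f(x_3) = 0.092888, coefficient = 2
x_4 = 3.7500, f(x_4) = 0.066390, coefficient = 1

I ≈ (0.625000/2) × 1.361179 = 0.425368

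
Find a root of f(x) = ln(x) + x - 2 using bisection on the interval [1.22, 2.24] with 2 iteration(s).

f(x) = ln(x) + x - 2
Initial interval: [1.22, 2.24]

Iteration 1:
  c_1 = (1.220000 + 2.240000)/2 = 1.730000
  f(c_1) = f(1.730000) = 0.278121
  f(a) × f(c) < 0, new interval: [1.220000, 1.730000]
Iteration 2:
  c_2 = (1.220000 + 1.730000)/2 = 1.475000
  f(c_2) = f(1.475000) = -0.136342
  f(a) × f(c) ≥ 0, new interval: [1.475000, 1.730000]

After 2 iteration(s), the approximation is c_2 = 1.475000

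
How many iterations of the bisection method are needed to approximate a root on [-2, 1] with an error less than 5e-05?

We need (b-a)/2^n ≤ 5e-05
(1 - (-2))/2^n ≤ 5e-05
3/2^n ≤ 5e-05
2^n ≥ 60000
n ≥ log₂(60000) = 15.87
n ≥ 16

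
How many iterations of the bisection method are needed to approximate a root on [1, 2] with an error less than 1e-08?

We need (b-a)/2^n ≤ 1e-08
(2 - 1)/2^n ≤ 1e-08
1/2^n ≤ 1e-08
2^n ≥ 100000000
n ≥ log₂(100000000) = 26.58
n ≥ 27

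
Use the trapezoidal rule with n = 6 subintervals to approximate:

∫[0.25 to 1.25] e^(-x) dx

f(x) = e^(-x)
a = 0.25, b = 1.25, n = 6
h = (b - a)/n = 0.166667

Trapezoidal rule: (h/2)[f(x₀) + 2f(x₁) + 2f(x₂) + ... + f(xₙ)]

x_0 = 0.2500, f(x_0) = 0.778801, coefficient = 1
x_1 = 0.4167, f(x_1) = 0.659241, coefficient = 2
x_2 = 0.5833, f(x_2) = 0.558035, coefficient = 2
x_3 = 0.7500, f(x_3) = 0.472367, coefficient = 2
x_4 = 0.9167, f(x_4) = 0.399850, coefficient = 2
x_5 = 1.0833, f(x_5) = 0.338465, coefficient = 2
x_6 = 1.2500, f(x_6) = 0.286505, coefficient = 1

I ≈ (0.166667/2) × 5.921220 = 0.493435
Exact value: 0.492296
Error: 0.001139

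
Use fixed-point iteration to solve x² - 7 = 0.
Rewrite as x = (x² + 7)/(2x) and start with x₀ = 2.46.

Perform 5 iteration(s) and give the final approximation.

Equation: x² - 7 = 0
Fixed-point form: x = (x² + 7)/(2x)
x₀ = 2.46

x_1 = g(2.460000) = 2.652764
x_2 = g(2.652764) = 2.645761
x_3 = g(2.645761) = 2.645751
x_4 = g(2.645751) = 2.645751
x_5 = g(2.645751) = 2.645751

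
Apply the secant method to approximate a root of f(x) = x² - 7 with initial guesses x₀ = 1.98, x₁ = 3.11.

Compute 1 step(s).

f(x) = x² - 7
x₀ = 1.98, x₁ = 3.11

Secant formula: x_{n+1} = x_n - f(x_n)(x_n - x_{n-1})/(f(x_n) - f(x_{n-1}))

Iteration 1:
  f(1.980000) = -3.079600
  f(3.110000) = 2.672100
  x_2 = 3.110000 - 2.672100×(3.110000 - 1.980000)/(2.672100 - (-3.079600))
       = 2.585029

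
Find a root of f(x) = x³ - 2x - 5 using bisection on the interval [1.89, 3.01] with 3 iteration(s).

f(x) = x³ - 2x - 5
Initial interval: [1.89, 3.01]

Iteration 1:
  c_1 = (1.890000 + 3.010000)/2 = 2.450000
  f(c_1) = f(2.450000) = 4.806125
  f(a) × f(c) < 0, new interval: [1.890000, 2.450000]
Iteration 2:
  c_2 = (1.890000 + 2.450000)/2 = 2.170000
  f(c_2) = f(2.170000) = 0.878313
  f(a) × f(c) < 0, new interval: [1.890000, 2.170000]
Iteration 3:
  c_3 = (1.890000 + 2.170000)/2 = 2.030000
  f(c_3) = f(2.030000) = -0.694573
  f(a) × f(c) ≥ 0, new interval: [2.030000, 2.170000]

After 3 iteration(s), the approximation is c_3 = 2.030000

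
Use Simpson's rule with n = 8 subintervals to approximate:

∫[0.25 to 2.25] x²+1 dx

f(x) = x²+1
a = 0.25, b = 2.25, n = 8
h = (b - a)/n = 0.250000

Simpson's rule: (h/3)[f(x₀) + 4f(x₁) + 2f(x₂) + ... + f(xₙ)]

x_0 = 0.2500, f(x_0) = 1.062500, coefficient = 1
x_1 = 0.5000, f(x_1) = 1.250000, coefficient = 4
x_2 = 0.7500, f(x_2) = 1.562500, coefficient = 2
x_3 = 1.0000, f(x_3) = 2.000000, coefficient = 4
x_4 = 1.2500, f(x_4) = 2.562500, coefficient = 2
x_5 = 1.5000, f(x_5) = 3.250000, coefficient = 4
x_6 = 1.7500, f(x_6) = 4.062500, coefficient = 2
x_7 = 2.0000, f(x_7) = 5.000000, coefficient = 4
x_8 = 2.2500, f(x_8) = 6.062500, coefficient = 1

I ≈ (0.250000/3) × 69.500000 = 5.791667
Exact value: 5.791667
Error: 0.000000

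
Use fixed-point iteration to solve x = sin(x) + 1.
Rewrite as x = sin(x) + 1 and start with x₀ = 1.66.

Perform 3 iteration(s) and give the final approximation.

Equation: x = sin(x) + 1
Fixed-point form: x = sin(x) + 1
x₀ = 1.66

x_1 = g(1.660000) = 1.996024
x_2 = g(1.996024) = 1.910945
x_3 = g(1.910945) = 1.942705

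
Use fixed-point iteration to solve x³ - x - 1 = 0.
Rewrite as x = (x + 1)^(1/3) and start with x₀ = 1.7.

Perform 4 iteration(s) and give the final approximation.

Equation: x³ - x - 1 = 0
Fixed-point form: x = (x + 1)^(1/3)
x₀ = 1.7

x_1 = g(1.700000) = 1.392477
x_2 = g(1.392477) = 1.337465
x_3 = g(1.337465) = 1.327135
x_4 = g(1.327135) = 1.325177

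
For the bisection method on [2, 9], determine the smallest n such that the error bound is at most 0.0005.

We need (b-a)/2^n ≤ 0.0005
(9 - 2)/2^n ≤ 0.0005
7/2^n ≤ 0.0005
2^n ≥ 14000
n ≥ log₂(14000) = 13.77
n ≥ 14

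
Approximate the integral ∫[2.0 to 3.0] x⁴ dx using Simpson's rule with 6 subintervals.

f(x) = x⁴
a = 2.0, b = 3.0, n = 6
h = (b - a)/n = 0.166667

Simpson's rule: (h/3)[f(x₀) + 4f(x₁) + 2f(x₂) + ... + f(xₙ)]

x_0 = 2.0000, f(x_0) = 16.000000, coefficient = 1
x_1 = 2.1667, f(x_1) = 22.037809, coefficient = 4
x_2 = 2.3333, f(x_2) = 29.641975, coefficient = 2
x_3 = 2.5000, f(x_3) = 39.062500, coefficient = 4
x_4 = 2.6667, f(x_4) = 50.567901, coefficient = 2
x_5 = 2.8333, f(x_5) = 64.445216, coefficient = 4
x_6 = 3.0000, f(x_6) = 81.000000, coefficient = 1

I ≈ (0.166667/3) × 759.601852 = 42.200103
Exact value: 42.200000
Error: 0.000103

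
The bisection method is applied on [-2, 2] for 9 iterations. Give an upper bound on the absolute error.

Bisection error bound: |error| ≤ (b-a)/2^n
|error| ≤ (2 - (-2))/2^9 = 4/2^9
|error| ≤ 0.0078125000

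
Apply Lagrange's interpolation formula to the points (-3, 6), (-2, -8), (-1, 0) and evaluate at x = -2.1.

Lagrange interpolation formula:
P(x) = Σ yᵢ × Lᵢ(x)
where Lᵢ(x) = Π_{j≠i} (x - xⱼ)/(xᵢ - xⱼ)

L_0(-2.1) = (-2.1 - (-2))/(-3 - (-2)) × (-2.1 - (-1))/(-3 - (-1)) = 0.055000
L_1(-2.1) = (-2.1 - (-3))/(-2 - (-3)) × (-2.1 - (-1))/(-2 - (-1)) = 0.990000
L_2(-2.1) = (-2.1 - (-3))/(-1 - (-3)) × (-2.1 - (-2))/(-1 - (-2)) = -0.045000

P(-2.1) = 6×L_0(-2.1) + (-8)×L_1(-2.1) + 0×L_2(-2.1)
P(-2.1) = -7.590000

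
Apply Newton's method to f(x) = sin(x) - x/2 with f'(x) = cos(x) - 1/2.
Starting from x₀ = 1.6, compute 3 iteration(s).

f(x) = sin(x) - x/2
f'(x) = cos(x) - 1/2
x₀ = 1.6

Newton-Raphson formula: x_{n+1} = x_n - f(x_n)/f'(x_n)

Iteration 1:
  f(1.600000) = 0.199574
  f'(1.600000) = -0.529200
  x_1 = 1.600000 - 0.199574/(-0.529200) = 1.977124
Iteration 2:
  f(1.977124) = -0.069983
  f'(1.977124) = -0.895238
  x_2 = 1.977124 - (-0.069983)/(-0.895238) = 1.898951
Iteration 3:
  f(1.898951) = -0.002837
  f'(1.898951) = -0.822297
  x_3 = 1.898951 - (-0.002837)/(-0.822297) = 1.895501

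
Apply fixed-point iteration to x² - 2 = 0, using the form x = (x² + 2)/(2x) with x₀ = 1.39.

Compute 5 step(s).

Equation: x² - 2 = 0
Fixed-point form: x = (x² + 2)/(2x)
x₀ = 1.39

x_1 = g(1.390000) = 1.414424
x_2 = g(1.414424) = 1.414214
x_3 = g(1.414214) = 1.414214
x_4 = g(1.414214) = 1.414214
x_5 = g(1.414214) = 1.414214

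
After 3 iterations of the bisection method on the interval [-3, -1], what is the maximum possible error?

Bisection error bound: |error| ≤ (b-a)/2^n
|error| ≤ (-1 - (-3))/2^3 = 2/2^3
|error| ≤ 0.2500000000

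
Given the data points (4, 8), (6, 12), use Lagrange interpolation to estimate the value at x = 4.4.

Lagrange interpolation formula:
P(x) = Σ yᵢ × Lᵢ(x)
where Lᵢ(x) = Π_{j≠i} (x - xⱼ)/(xᵢ - xⱼ)

L_0(4.4) = (4.4 - 6)/(4 - 6) = 0.800000
L_1(4.4) = (4.4 - 4)/(6 - 4) = 0.200000

P(4.4) = 8×L_0(4.4) + 12×L_1(4.4)
P(4.4) = 8.800000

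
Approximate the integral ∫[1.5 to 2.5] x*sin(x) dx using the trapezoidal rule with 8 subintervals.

f(x) = x*sin(x)
a = 1.5, b = 2.5, n = 8
h = (b - a)/n = 0.125000

Trapezoidal rule: (h/2)[f(x₀) + 2f(x₁) + 2f(x₂) + ... + f(xₙ)]

x_0 = 1.5000, f(x_0) = 1.496242, coefficient = 1
x_1 = 1.6250, f(x_1) = 1.622613, coefficient = 2
x_2 = 1.7500, f(x_2) = 1.721975, coefficient = 2
x_3 = 1.8750, f(x_3) = 1.788911, coefficient = 2
x_4 = 2.0000, f(x_4) = 1.818595, coefficient = 2
x_5 = 2.1250, f(x_5) = 1.806930, coefficient = 2
x_6 = 2.2500, f(x_6) = 1.750665, coefficient = 2
x_7 = 2.3750, f(x_7) = 1.647502, coefficient = 2
x_8 = 2.5000, f(x_8) = 1.496180, coefficient = 1

I ≈ (0.125000/2) × 27.306804 = 1.706675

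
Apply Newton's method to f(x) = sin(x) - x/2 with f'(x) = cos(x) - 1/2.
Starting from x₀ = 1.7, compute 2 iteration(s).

f(x) = sin(x) - x/2
f'(x) = cos(x) - 1/2
x₀ = 1.7

Newton-Raphson formula: x_{n+1} = x_n - f(x_n)/f'(x_n)

Iteration 1:
  f(1.700000) = 0.141665
  f'(1.700000) = -0.628844
  x_1 = 1.700000 - 0.141665/(-0.628844) = 1.925278
Iteration 2:
  f(1.925278) = -0.024812
  f'(1.925278) = -0.847104
  x_2 = 1.925278 - (-0.024812)/(-0.847104) = 1.895987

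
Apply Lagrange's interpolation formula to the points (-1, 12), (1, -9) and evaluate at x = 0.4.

Lagrange interpolation formula:
P(x) = Σ yᵢ × Lᵢ(x)
where Lᵢ(x) = Π_{j≠i} (x - xⱼ)/(xᵢ - xⱼ)

L_0(0.4) = (0.4 - 1)/(-1 - 1) = 0.300000
L_1(0.4) = (0.4 - (-1))/(1 - (-1)) = 0.700000

P(0.4) = 12×L_0(0.4) + (-9)×L_1(0.4)
P(0.4) = -2.700000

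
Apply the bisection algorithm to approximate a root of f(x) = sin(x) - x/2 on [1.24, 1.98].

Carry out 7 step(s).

f(x) = sin(x) - x/2
Initial interval: [1.24, 1.98]

Iteration 1:
  c_1 = (1.240000 + 1.980000)/2 = 1.610000
  f(c_1) = f(1.610000) = 0.194232
  f(a) × f(c) ≥ 0, new interval: [1.610000, 1.980000]
Iteration 2:
  c_2 = (1.610000 + 1.980000)/2 = 1.795000
  f(c_2) = f(1.795000) = 0.077471
  f(a) × f(c) ≥ 0, new interval: [1.795000, 1.980000]
Iteration 3:
  c_3 = (1.795000 + 1.980000)/2 = 1.887500
  f(c_3) = f(1.887500) = 0.006517
  f(a) × f(c) ≥ 0, new interval: [1.887500, 1.980000]
Iteration 4:
  c_4 = (1.887500 + 1.980000)/2 = 1.933750
  f(c_4) = f(1.933750) = -0.032023
  f(a) × f(c) < 0, new interval: [1.887500, 1.933750]
Iteration 5:
  c_5 = (1.887500 + 1.933750)/2 = 1.910625
  f(c_5) = f(1.910625) = -0.012501
  f(a) × f(c) < 0, new interval: [1.887500, 1.910625]
Iteration 6:
  c_6 = (1.887500 + 1.910625)/2 = 1.899062
  f(c_6) = f(1.899062) = -0.002928
  f(a) × f(c) < 0, new interval: [1.887500, 1.899062]
Iteration 7:
  c_7 = (1.887500 + 1.899062)/2 = 1.893281
  f(c_7) = f(1.893281) = 0.001810
  f(a) × f(c) ≥ 0, new interval: [1.893281, 1.899062]

After 7 iteration(s), the approximation is c_7 = 1.893281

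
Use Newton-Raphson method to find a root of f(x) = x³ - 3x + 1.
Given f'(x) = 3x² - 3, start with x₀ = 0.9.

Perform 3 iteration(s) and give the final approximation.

f(x) = x³ - 3x + 1
f'(x) = 3x² - 3
x₀ = 0.9

Newton-Raphson formula: x_{n+1} = x_n - f(x_n)/f'(x_n)

Iteration 1:
  f(0.900000) = -0.971000
  f'(0.900000) = -0.570000
  x_1 = 0.900000 - (-0.971000)/(-0.570000) = -0.803509
Iteration 2:
  f(-0.803509) = 2.891760
  f'(-0.803509) = -1.063121
  x_2 = -0.803509 - 2.891760/(-1.063121) = 1.916558
Iteration 3:
  f(1.916558) = 2.290216
  f'(1.916558) = 8.019582
  x_3 = 1.916558 - 2.290216/8.019582 = 1.630980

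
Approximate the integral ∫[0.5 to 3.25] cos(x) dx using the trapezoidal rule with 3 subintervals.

f(x) = cos(x)
a = 0.5, b = 3.25, n = 3
h = (b - a)/n = 0.916667

Trapezoidal rule: (h/2)[f(x₀) + 2f(x₁) + 2f(x₂) + ... + f(xₙ)]

x_0 = 0.5000, f(x_0) = 0.877583, coefficient = 1
x_1 = 1.4167, f(x_1) = 0.153520, coefficient = 2
x_2 = 2.3333, f(x_2) = -0.690758, coefficient = 2
x_3 = 3.2500, f(x_3) = -0.994130, coefficient = 1

I ≈ (0.916667/2) × -1.191023 = -0.545886
Exact value: -0.587621
Error: 0.041735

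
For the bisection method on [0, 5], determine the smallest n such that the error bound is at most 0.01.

We need (b-a)/2^n ≤ 0.01
(5 - 0)/2^n ≤ 0.01
5/2^n ≤ 0.01
2^n ≥ 500
n ≥ log₂(500) = 8.97
n ≥ 9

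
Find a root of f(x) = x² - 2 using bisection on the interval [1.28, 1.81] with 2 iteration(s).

f(x) = x² - 2
Initial interval: [1.28, 1.81]

Iteration 1:
  c_1 = (1.280000 + 1.810000)/2 = 1.545000
  f(c_1) = f(1.545000) = 0.387025
  f(a) × f(c) < 0, new interval: [1.280000, 1.545000]
Iteration 2:
  c_2 = (1.280000 + 1.545000)/2 = 1.412500
  f(c_2) = f(1.412500) = -0.004844
  f(a) × f(c) ≥ 0, new interval: [1.412500, 1.545000]

After 2 iteration(s), the approximation is c_2 = 1.412500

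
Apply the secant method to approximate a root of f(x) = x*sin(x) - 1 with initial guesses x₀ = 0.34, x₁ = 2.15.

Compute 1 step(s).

f(x) = x*sin(x) - 1
x₀ = 0.34, x₁ = 2.15

Secant formula: x_{n+1} = x_n - f(x_n)(x_n - x_{n-1})/(f(x_n) - f(x_{n-1}))

Iteration 1:
  f(0.340000) = -0.886614
  f(2.150000) = 0.799332
  x_2 = 2.150000 - 0.799332×(2.150000 - 0.340000)/(0.799332 - (-0.886614))
       = 1.291852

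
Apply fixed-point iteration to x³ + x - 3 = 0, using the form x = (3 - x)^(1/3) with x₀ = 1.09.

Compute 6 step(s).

Equation: x³ + x - 3 = 0
Fixed-point form: x = (3 - x)^(1/3)
x₀ = 1.09

x_1 = g(1.090000) = 1.240731
x_2 = g(1.240731) = 1.207195
x_3 = g(1.207195) = 1.214817
x_4 = g(1.214817) = 1.213093
x_5 = g(1.213093) = 1.213484
x_6 = g(1.213484) = 1.213395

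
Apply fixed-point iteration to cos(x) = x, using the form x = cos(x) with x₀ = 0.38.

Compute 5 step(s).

Equation: cos(x) = x
Fixed-point form: x = cos(x)
x₀ = 0.38

x_1 = g(0.380000) = 0.928665
x_2 = g(0.928665) = 0.598904
x_3 = g(0.598904) = 0.825954
x_4 = g(0.825954) = 0.677856
x_5 = g(0.677856) = 0.778919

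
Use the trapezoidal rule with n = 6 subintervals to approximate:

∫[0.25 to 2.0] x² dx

f(x) = x²
a = 0.25, b = 2.0, n = 6
h = (b - a)/n = 0.291667

Trapezoidal rule: (h/2)[f(x₀) + 2f(x₁) + 2f(x₂) + ... + f(xₙ)]

x_0 = 0.2500, f(x_0) = 0.062500, coefficient = 1
x_1 = 0.5417, f(x_1) = 0.293403, coefficient = 2
x_2 = 0.8333, f(x_2) = 0.694444, coefficient = 2
x_3 = 1.1250, f(x_3) = 1.265625, coefficient = 2
x_4 = 1.4167, f(x_4) = 2.006944, coefficient = 2
x_5 = 1.7083, f(x_5) = 2.918403, coefficient = 2
x_6 = 2.0000, f(x_6) = 4.000000, coefficient = 1

I ≈ (0.291667/2) × 18.420139 = 2.686270
Exact value: 2.661458
Error: 0.024812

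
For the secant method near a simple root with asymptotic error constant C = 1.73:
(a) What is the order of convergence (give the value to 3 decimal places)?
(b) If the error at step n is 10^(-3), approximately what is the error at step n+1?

(a) Secant method has superlinear convergence with order φ = (1+√5)/2 ≈ 1.618.
    This means |e_{n+1}| ≈ C|e_n|^1.618.

(b) With |e_n| = 10^(-3) and C = 1.73:
    |e_{n+1}| ≈ 1.73 × (10^(-3))^1.618 = 1.73 × 10^(-4.85)

(a) ≈ 1.618 (golden ratio); (b) |e_{n+1}| ≈ 2.421e-05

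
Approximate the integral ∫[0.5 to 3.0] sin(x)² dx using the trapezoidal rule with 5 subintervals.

f(x) = sin(x)²
a = 0.5, b = 3.0, n = 5
h = (b - a)/n = 0.500000

Trapezoidal rule: (h/2)[f(x₀) + 2f(x₁) + 2f(x₂) + ... + f(xₙ)]

x_0 = 0.5000, f(x_0) = 0.229849, coefficient = 1
x_1 = 1.0000, f(x_1) = 0.708073, coefficient = 2
x_2 = 1.5000, f(x_2) = 0.994996, coefficient = 2
x_3 = 2.0000, f(x_3) = 0.826822, coefficient = 2
x_4 = 2.5000, f(x_4) = 0.358169, coefficient = 2
x_5 = 3.0000, f(x_5) = 0.019915, coefficient = 1

I ≈ (0.500000/2) × 6.025884 = 1.506471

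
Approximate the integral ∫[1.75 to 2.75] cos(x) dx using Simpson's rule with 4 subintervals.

f(x) = cos(x)
a = 1.75, b = 2.75, n = 4
h = (b - a)/n = 0.250000

Simpson's rule: (h/3)[f(x₀) + 4f(x₁) + 2f(x₂) + ... + f(xₙ)]

x_0 = 1.7500, f(x_0) = -0.178246, coefficient = 1
x_1 = 2.0000, f(x_1) = -0.416147, coefficient = 4
x_2 = 2.2500, f(x_2) = -0.628174, coefficient = 2
x_3 = 2.5000, f(x_3) = -0.801144, coefficient = 4
x_4 = 2.7500, f(x_4) = -0.924302, coefficient = 1

I ≈ (0.250000/3) × -7.228057 = -0.602338
Exact value: -0.602325
Error: 0.000013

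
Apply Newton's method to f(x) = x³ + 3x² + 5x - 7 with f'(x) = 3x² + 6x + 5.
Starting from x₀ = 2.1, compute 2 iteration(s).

f(x) = x³ + 3x² + 5x - 7
f'(x) = 3x² + 6x + 5
x₀ = 2.1

Newton-Raphson formula: x_{n+1} = x_n - f(x_n)/f'(x_n)

Iteration 1:
  f(2.100000) = 25.991000
  f'(2.100000) = 30.830000
  x_1 = 2.100000 - 25.991000/30.830000 = 1.256958
Iteration 2:
  f(1.256958) = 6.010534
  f'(1.256958) = 17.281572
  x_2 = 1.256958 - 6.010534/17.281572 = 0.909157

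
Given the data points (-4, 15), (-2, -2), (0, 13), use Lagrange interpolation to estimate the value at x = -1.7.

Lagrange interpolation formula:
P(x) = Σ yᵢ × Lᵢ(x)
where Lᵢ(x) = Π_{j≠i} (x - xⱼ)/(xᵢ - xⱼ)

L_0(-1.7) = (-1.7 - (-2))/(-4 - (-2)) × (-1.7 - 0)/(-4 - 0) = -0.063750
L_1(-1.7) = (-1.7 - (-4))/(-2 - (-4)) × (-1.7 - 0)/(-2 - 0) = 0.977500
L_2(-1.7) = (-1.7 - (-4))/(0 - (-4)) × (-1.7 - (-2))/(0 - (-2)) = 0.086250

P(-1.7) = 15×L_0(-1.7) + (-2)×L_1(-1.7) + 13×L_2(-1.7)
P(-1.7) = -1.790000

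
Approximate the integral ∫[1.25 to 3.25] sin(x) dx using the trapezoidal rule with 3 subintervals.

f(x) = sin(x)
a = 1.25, b = 3.25, n = 3
h = (b - a)/n = 0.666667

Trapezoidal rule: (h/2)[f(x₀) + 2f(x₁) + 2f(x₂) + ... + f(xₙ)]

x_0 = 1.2500, f(x_0) = 0.948985, coefficient = 1
x_1 = 1.9167, f(x_1) = 0.940781, coefficient = 2
x_2 = 2.5833, f(x_2) = 0.529711, coefficient = 2
x_3 = 3.2500, f(x_3) = -0.108195, coefficient = 1

I ≈ (0.666667/2) × 3.781772 = 1.260591
Exact value: 1.309452
Error: 0.048861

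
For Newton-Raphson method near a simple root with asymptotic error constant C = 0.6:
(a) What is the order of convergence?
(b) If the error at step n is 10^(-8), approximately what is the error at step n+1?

(a) Newton-Raphson has quadratic (order 2) convergence near simple roots.
    This means |e_{n+1}| ≈ C|e_n|².

(b) With |e_n| = 10^(-8) and C = 0.6:
    |e_{n+1}| ≈ 0.6 × (10^(-8))² = 0.6 × 10^(-16)

(a) 2 (quadratic); (b) |e_{n+1}| ≈ 6.000e-17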